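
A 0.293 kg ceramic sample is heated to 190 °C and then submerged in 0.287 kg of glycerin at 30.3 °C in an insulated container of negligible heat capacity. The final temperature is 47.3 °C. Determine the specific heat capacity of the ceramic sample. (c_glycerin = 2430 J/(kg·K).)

c ≈ 284 J/(kg·K)

m_s c (T_s − T_f) = m_glycerin c_glycerin (T_f − T_0):
0.293·c·(190 − 47.3) = 0.287·2430·(47.3 − 30.3)
41.81 c = 11856  ⇒  c ≈ 283.6 J/(kg·K)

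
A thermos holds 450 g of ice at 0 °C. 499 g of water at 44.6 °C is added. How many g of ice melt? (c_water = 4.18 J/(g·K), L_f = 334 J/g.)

m_melted ≈ 279 g

Heat available from the water dropping to 0 °C: 499·4.18·44.6 = 93028 J.
To melt every bit of ice: 450·334 = 150300 J.
That's not enough to melt it all — equilibrium is at 0 °C with ice remaining.
m_melted·334 = 93028  ⇒  m_melted ≈ 278.5 g.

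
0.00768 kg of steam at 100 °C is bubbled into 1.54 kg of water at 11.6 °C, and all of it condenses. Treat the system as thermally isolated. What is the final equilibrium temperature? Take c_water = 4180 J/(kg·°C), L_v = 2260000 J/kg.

Energy conservation, ΣQ = 0:
condense steam: −0.00768×2260000 = −17357
  condensate cools 100→T: 0.00768×4180×(T − 100) = 32.1(T − 100)
  original water: 6437.2(T − 11.6)
6469.3 T = 17357 + 3210.2 + 74672 = 95239
T ≈ 14.72 °C, under the boiling point, so the assumption holds.

T_f ≈ 14.7 °C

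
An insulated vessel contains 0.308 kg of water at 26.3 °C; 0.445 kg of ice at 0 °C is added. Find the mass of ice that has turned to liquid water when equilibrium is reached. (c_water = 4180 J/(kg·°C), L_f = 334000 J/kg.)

m_melted ≈ 0.101 kg

Water can give up m c ΔT = 0.308×4180×26.3 = 33860 J before reaching 0 °C.
Fully melting the ice requires m_ice L_f = 0.445×334000 = 148630 J.
Since 33860 < 148630 J, not all the ice melts; equilibrium is at 0 °C.
m_melt = 33860 / L_f = 0.1014 kg.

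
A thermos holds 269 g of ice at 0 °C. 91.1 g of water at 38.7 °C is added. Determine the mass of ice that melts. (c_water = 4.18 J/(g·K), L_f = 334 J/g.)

m_melted ≈ 44.1 g

Water can give up m c ΔT = 91.1×4.18×38.7 = 14737 J before reaching 0 °C.
Melting all 269 g of ice would need 269×334 = 89846 J.
That's not enough to melt it all — equilibrium is at 0 °C with ice remaining.
Mass melted = 14737/334 ≈ 44.12 g.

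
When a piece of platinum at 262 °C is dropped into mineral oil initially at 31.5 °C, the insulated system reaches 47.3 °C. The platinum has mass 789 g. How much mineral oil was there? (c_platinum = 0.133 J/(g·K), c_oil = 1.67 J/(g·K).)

Heat lost by the platinum = heat gained by the oil:
789·0.133·(262 − 47.3) = m·1.67·(47.3 − 31.5)
26.39 m = 22530  ⇒  m ≈ 853.9 g

m ≈ 854 g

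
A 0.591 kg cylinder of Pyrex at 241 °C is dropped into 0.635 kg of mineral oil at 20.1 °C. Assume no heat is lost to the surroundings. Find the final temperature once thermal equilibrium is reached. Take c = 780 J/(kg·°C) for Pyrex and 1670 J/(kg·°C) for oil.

T_f ≈ 87.0 °C

Energy conservation, ΣQ = 0:
0.591·780·(T − 241) + 0.635·1670·(T − 20.1) = 0
460.98(T − 241) + 1060.5(T − 20.1) = 0
(460.98 + 1060.5) T = 460.98·241 + 1060.5·20.1
T ≈ 87.03 °C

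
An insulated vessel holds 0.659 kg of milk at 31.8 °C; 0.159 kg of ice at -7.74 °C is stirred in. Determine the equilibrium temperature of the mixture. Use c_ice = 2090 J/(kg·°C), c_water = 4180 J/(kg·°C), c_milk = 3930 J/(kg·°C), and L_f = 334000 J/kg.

T_f ≈ 8.2 °C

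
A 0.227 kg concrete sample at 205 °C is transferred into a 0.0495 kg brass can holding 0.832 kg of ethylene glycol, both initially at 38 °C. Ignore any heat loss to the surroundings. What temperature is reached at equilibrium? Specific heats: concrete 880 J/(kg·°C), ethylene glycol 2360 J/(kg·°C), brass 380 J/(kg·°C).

T_f ≈ 53.3 °C

Heat gained plus heat lost sum to zero:
0.227×880×(T − 205) + 0.832×2360×(T − 38) + 0.0495×380×(T − 38) = 0
2182.1 T = 116279
T = 116279/2182.1 ≈ 53.29 °C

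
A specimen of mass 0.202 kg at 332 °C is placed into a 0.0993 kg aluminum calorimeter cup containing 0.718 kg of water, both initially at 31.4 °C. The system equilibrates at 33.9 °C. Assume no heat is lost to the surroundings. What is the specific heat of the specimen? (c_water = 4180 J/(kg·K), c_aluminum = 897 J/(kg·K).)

Net heat exchanged in the isolated system is zero:
0.202×c×(33.9 − 332) + 0.718×4180×(33.9 − 31.4) + 0.0993×897×(33.9 − 31.4) = 0
-60.22 c = -7725.8
c = -7725.8/-60.22 ≈ 128.3 J/(kg·K)

c ≈ 128 J/(kg·K)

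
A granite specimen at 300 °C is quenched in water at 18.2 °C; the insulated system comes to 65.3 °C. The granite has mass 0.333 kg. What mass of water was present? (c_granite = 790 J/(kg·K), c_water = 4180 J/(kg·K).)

m ≈ 0.314 kg

Taking heat into each body as positive, Σ m c ΔT = 0:
0.333·790·(65.3 − 300) + m·4180·(65.3 − 18.2) = 0
196878 m = 61743
m = 61743/196878 ≈ 0.3136 kg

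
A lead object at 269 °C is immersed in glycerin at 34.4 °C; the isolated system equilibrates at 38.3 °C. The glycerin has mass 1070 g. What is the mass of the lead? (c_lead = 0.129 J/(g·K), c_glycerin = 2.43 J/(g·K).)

m ≈ 341 g

Setting the total heat transfer to zero:
m·0.129·(38.3 − 269) + 1070·2.43·(38.3 − 34.4) = 0
-29.76 m = -10140
m = -10140/-29.76 ≈ 340.7 g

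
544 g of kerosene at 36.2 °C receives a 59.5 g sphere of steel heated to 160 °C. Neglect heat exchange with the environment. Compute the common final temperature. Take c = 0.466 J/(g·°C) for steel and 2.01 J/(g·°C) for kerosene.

T_f ≈ 39.3 °C

Net heat exchanged in the isolated system is zero:
59.5·0.466·(T − 160) + 544·2.01·(T − 36.2) = 0
(27.73 + 1093.4) T = 27.73·160 + 1093.4·36.2
T = 44019 / 1121.2 = 39.3 °C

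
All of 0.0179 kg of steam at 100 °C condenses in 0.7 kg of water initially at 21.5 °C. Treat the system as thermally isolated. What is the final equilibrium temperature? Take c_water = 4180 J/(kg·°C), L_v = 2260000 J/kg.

T_f ≈ 36.9 °C

Energy balance with sensible and latent terms:
steam→water at 100 °C releases m L_v = 0.0179×2260000 = 40454
  condensed water 100 °C→T: 74.82(T − 100)
  water warms: 0.7×4180×(T − 21.5) = 2926(T − 21.5)
3000.8 T = 40454 + 7482.2 + 62909 = 110845
T ≈ 36.94 °C, under the boiling point, so the assumption holds.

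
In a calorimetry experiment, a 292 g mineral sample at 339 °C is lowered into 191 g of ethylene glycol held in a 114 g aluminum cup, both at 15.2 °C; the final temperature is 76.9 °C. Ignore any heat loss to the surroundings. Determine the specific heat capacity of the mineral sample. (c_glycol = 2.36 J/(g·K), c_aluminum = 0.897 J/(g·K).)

Setting the total heat transfer to zero:
292·c·(76.9 − 339) + 191·2.36·(76.9 − 15.2) + 114·0.897·(76.9 − 15.2) = 0
-76533 c = -34121
c = -34121/-76533 ≈ 0.4458 J/(g·K)

c ≈ 0.446 J/(g·K)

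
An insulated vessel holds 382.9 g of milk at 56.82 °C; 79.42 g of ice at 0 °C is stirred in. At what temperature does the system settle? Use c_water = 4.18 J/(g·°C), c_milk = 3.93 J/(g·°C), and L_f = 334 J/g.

T_f ≈ 32.1 °C

Sum of m c ΔT and latent-heat terms is zero:
latent heat to melt: 79.42×334 = 26526
  meltwater 0→T: 79.42×4.18×T = 331.98 T
  milk cools: 382.9×3.93×(T − 56.82) = 1504.8(T − 56.82)
1836.8 T = 85503 − 26526 = 58976
T ≈ 32.11 °C (positive, so assuming full melt was valid).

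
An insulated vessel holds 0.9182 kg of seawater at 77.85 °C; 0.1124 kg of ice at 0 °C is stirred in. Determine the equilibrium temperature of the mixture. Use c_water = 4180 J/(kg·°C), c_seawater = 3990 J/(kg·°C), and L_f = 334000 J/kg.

Taking heat into each body as positive, Σ m c ΔT = 0:
melt ice: 0.1124×334000 = 37542; meltwater 0→T: 0.1124×4180×T = 469.83 T; seawater: 3663.6(T − 77.85)
4133.4 T = 285213 − 37542 = 247671
T ≈ 59.92 °C (positive, so assuming full melt was valid).

T_f ≈ 59.9 °C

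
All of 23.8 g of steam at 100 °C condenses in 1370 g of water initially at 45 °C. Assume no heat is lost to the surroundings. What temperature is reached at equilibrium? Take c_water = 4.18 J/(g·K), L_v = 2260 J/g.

Taking heat into each body as positive, Σ m c ΔT = 0:
latent heat released on condensation: 23.8·2260 = 53788; condensate cools 100→T: 23.8·4.18·(T − 100) = 99.48(T − 100); original water: 5726.6(T − 45)
5826.1 T = 53788 + 9948.4 + 257697 = 321433
T ≈ 55.17 °C, under the boiling point, so the assumption holds.

T_f ≈ 55.2 °C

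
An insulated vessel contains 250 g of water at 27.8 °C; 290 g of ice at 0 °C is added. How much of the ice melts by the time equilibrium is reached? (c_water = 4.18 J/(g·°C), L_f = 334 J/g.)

Cooling the water to 0 °C releases 250×4.18×27.8 = 29051 J.
Melting all 290 g of ice would need 290×334 = 96860 J.
That's not enough to melt it all — equilibrium is at 0 °C with ice remaining.
m_melt = 29051 / L_f = 86.98 g.

m_melted ≈ 87 g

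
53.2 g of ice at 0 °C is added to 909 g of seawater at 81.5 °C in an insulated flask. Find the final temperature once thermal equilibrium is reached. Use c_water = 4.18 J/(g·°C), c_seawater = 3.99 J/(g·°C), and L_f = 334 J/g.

T_f ≈ 72.2 °C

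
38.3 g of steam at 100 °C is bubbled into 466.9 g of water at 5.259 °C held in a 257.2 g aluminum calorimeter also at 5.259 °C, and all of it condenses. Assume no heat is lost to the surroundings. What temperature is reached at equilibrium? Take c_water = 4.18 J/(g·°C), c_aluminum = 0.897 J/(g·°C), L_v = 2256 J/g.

T_f ≈ 48.6 °C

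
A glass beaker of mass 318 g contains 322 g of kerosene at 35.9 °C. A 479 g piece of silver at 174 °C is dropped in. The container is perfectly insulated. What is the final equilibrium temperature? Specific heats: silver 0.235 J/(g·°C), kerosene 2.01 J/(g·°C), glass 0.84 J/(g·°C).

T_f ≈ 51.0 °C

Let T be the final temperature. ΣQ_i = 0:
479*0.235*(T − 174) + 322*2.01*(T − 35.9) + 318*0.84*(T − 35.9) = 0
(112.56 + 647.22 + 267.12) T = 112.56*174 + 647.22*35.9 + 267.12*35.9
T = 52411 / 1026.9 = 51 °C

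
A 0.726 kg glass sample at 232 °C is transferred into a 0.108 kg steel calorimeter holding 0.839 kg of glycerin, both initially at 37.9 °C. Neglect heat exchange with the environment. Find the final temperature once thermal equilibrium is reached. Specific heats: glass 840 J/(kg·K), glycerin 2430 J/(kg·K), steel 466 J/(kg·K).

Setting the total heat transfer to zero:
0.726×840×(T − 232) + 0.839×2430×(T − 37.9) + 0.108×466×(T − 37.9) = 0
609.84(T − 232) + 2038.8(T − 37.9) + 50.33(T − 37.9) = 0
(609.84 + 2038.8 + 50.33) T = 609.84×232 + 2038.8×37.9 + 50.33×37.9
T = 220660 / 2698.9 = 81.8 °C

T_f ≈ 81.8 °C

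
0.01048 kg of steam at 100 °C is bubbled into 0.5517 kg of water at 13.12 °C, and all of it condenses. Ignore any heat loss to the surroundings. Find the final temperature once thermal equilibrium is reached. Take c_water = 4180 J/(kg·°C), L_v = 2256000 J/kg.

Net heat exchanged in the isolated system is zero:
steam→water at 100 °C releases m L_v = 0.01048·2256000 = 23643; condensed water 100 °C→T: 43.81(T − 100); original water: 2306.1(T − 13.12)
2349.9 T = 23643 + 4380.6 + 30256 = 58280
T ≈ 24.80 °C — below 100 °C, confirming all the steam condensed.

T_f ≈ 24.8 °C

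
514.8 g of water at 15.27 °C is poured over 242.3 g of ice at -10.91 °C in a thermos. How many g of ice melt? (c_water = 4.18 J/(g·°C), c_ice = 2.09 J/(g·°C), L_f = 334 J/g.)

Water can give up m c ΔT = 514.8×4.18×15.27 = 32859 J before reaching 0 °C.
Warming the ice to 0 °C takes 242.3×2.09×10.91 = 5524.9 J, leaving 27334 J for melting.
To melt every bit of ice: 242.3×334 = 80928 J.
Since 27334 < 80928 J, not all the ice melts; equilibrium is at 0 °C.
m_melt = 27334 / L_f = 81.84 g.

m_melted ≈ 81.8 g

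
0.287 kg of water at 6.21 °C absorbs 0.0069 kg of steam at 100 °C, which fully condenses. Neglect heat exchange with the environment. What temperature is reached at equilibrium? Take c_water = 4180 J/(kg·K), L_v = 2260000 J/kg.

T_f ≈ 21.1 °C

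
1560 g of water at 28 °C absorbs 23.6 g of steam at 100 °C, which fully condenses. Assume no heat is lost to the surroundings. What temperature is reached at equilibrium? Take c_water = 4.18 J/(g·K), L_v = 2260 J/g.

T_f ≈ 37.1 °C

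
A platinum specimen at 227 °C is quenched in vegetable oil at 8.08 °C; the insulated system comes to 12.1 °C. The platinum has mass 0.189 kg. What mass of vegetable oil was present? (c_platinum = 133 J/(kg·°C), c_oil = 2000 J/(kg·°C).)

m ≈ 0.672 kg

Heat lost by the platinum = heat gained by the oil:
0.189·133·(227 − 12.1) = m·2000·(12.1 − 8.08)
8040 m = 5401.9  ⇒  m ≈ 0.6719 kg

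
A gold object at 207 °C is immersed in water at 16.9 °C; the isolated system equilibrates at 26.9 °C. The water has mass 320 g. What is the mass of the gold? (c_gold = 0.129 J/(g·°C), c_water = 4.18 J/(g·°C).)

Heat lost by the gold = heat gained by the water:
m×0.129×(207 − 26.9) = 320×4.18×(26.9 − 16.9)
23.23 m = 13376  ⇒  m ≈ 575.7 g

m ≈ 576 g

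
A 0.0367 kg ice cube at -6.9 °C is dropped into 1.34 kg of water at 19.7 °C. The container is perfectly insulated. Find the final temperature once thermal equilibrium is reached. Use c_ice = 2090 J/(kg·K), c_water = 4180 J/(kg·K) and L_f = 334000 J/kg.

T_f ≈ 17.0 °C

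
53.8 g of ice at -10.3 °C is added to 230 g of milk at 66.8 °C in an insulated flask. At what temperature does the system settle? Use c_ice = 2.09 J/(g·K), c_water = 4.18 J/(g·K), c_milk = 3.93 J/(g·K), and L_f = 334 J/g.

Setting the total heat transfer to zero:
warm ice to 0 °C: 53.8·2.09·(0 − (-10.3)) = 1158.2
  fusion: m_ice L_f = 53.8·334 = 17969
  meltwater 0→T: 53.8·4.18·T = 224.88 T
  milk cools: 230·3.93·(T − 66.8) = 903.9(T − 66.8)
1128.8 T = 60381 − 19127 = 41253
T ≈ 36.55 °C (positive, so assuming full melt was valid).

T_f ≈ 36.5 °C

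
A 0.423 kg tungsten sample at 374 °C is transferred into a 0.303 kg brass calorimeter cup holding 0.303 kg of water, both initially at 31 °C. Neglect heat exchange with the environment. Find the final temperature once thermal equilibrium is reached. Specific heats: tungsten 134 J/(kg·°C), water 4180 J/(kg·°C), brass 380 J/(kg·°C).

T_f = Σ m_i c_i T_i / Σ m_i c_i:
T_f = (56.68×374 + 1266.5×31 + 115.14×31) / (56.68 + 1266.5 + 115.14)
    = 64031 / 1438.4 ≈ 44.52 °C

T_f ≈ 44.5 °C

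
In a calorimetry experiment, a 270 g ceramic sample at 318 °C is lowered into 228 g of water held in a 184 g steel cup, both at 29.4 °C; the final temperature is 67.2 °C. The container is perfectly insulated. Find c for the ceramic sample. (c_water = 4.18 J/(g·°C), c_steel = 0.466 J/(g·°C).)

c ≈ 0.58 J/(g·°C)

Setting the total heat transfer to zero:
270×c×(67.2 − 318) + 228×4.18×(67.2 − 29.4) + 184×0.466×(67.2 − 29.4) = 0
-67716 c = -39266
c = -39266/-67716 ≈ 0.5799 J/(g·°C)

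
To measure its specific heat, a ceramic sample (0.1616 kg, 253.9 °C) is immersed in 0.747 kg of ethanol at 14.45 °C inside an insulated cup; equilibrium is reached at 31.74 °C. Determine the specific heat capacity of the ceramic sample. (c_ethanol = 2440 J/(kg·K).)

c ≈ 878 J/(kg·K)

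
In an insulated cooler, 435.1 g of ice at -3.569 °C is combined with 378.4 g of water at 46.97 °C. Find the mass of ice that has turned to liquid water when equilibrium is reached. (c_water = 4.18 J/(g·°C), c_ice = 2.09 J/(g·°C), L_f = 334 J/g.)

Cooling the water to 0 °C releases 378.4·4.18·46.97 = 74293 J.
Warming the ice to 0 °C takes 435.1·2.09·3.569 = 3245.5 J, leaving 71048 J for melting.
To melt every bit of ice: 435.1·334 = 145323 J.
71048 J < 145323 J, so only part of the ice melts and the system sits at 0 °C.
m_melted·334 = 71048  ⇒  m_melted ≈ 212.7 g.

m_melted ≈ 213 g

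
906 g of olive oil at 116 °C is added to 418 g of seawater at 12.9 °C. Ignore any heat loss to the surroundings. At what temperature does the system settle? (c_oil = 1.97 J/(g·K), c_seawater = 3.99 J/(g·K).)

T_f ≈ 66.2 °C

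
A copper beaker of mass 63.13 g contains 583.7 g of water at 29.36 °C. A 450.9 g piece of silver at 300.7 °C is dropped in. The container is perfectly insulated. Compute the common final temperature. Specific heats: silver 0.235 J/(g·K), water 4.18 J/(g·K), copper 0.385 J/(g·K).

T_f ≈ 40.5 °C

T_f is the heat-capacity-weighted average of the initial temperatures:
T_f = (105.96×300.7 + 2439.9×29.36 + 24.31×29.36) / (105.96 + 2439.9 + 24.31)
    = 104211 / 2570.1 ≈ 40.55 °C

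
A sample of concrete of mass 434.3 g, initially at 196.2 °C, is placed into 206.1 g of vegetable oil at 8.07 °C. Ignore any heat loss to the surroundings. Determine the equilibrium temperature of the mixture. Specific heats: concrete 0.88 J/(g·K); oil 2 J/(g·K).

T_f ≈ 98.6 °C

Conservation of energy gives ΣQ = 0:
434.3*0.88*(T − 196.2) + 206.1*2*(T − 8.07) = 0
382.18(T − 196.2) + 412.2(T − 8.07) = 0
794.38 T = 78311
T = 78311 / 794.38 = 98.6 °C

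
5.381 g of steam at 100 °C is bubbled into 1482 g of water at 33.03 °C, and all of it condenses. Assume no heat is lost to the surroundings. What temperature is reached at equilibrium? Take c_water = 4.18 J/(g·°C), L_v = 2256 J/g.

T_f ≈ 35.2 °C

Heat gained plus heat lost sum to zero:
steam→water at 100 °C releases m L_v = 5.381×2256 = 12140
  condensed water 100 °C→T: 22.49(T − 100)
  water warms: 1482×4.18×(T − 33.03) = 6194.8(T − 33.03)
6217.3 T = 12140 + 2249.3 + 204613 = 219002
T ≈ 35.22 °C — below 100 °C, confirming all the steam condensed.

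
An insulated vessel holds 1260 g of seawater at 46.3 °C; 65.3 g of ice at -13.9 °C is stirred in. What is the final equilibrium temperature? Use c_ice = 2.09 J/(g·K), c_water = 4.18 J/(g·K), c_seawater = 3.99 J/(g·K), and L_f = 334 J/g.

Sum of m c ΔT and latent-heat terms is zero:
ice -13.9→0 °C: 65.3×2.09×13.9 = 1897; fusion: m_ice L_f = 65.3×334 = 21810; warm the meltwater: 272.95 T; seawater cools: 1260×3.99×(T − 46.3) = 5027.4(T − 46.3)
5300.4 T = 232769 − 23707 = 209061
T ≈ 39.44 °C (positive, so assuming full melt was valid).

T_f ≈ 39.4 °C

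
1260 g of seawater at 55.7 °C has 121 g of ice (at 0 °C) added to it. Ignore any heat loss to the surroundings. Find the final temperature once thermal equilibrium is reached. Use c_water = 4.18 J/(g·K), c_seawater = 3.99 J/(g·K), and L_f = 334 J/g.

Sum of m c ΔT and latent-heat terms is zero:
melt ice: 121·334 = 40414; warm the meltwater: 505.78 T; seawater: 5027.4(T − 55.7)
5533.2 T = 280026 − 40414 = 239612
T ≈ 43.30 °C — above 0 °C, consistent with complete melting.

T_f ≈ 43.3 °C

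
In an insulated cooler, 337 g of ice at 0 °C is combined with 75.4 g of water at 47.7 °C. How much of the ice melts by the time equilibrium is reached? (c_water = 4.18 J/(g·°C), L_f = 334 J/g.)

m_melted ≈ 45 g

Water can give up m c ΔT = 75.4·4.18·47.7 = 15034 J before reaching 0 °C.
To melt every bit of ice: 337·334 = 112558 J.
15034 J < 112558 J, so only part of the ice melts and the system sits at 0 °C.
m_melted·334 = 15034  ⇒  m_melted ≈ 45.01 g.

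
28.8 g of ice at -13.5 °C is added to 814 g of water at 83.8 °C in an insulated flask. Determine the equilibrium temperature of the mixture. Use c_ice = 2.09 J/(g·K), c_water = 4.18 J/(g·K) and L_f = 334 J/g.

Heat gained plus heat lost sum to zero:
warm ice to 0 °C: 28.8·2.09·(0 − (-13.5)) = 812.59; fusion: m_ice L_f = 28.8·334 = 9619.2; meltwater 0→T: 28.8·4.18·T = 120.38 T; water: 3402.5(T − 83.8)
3522.9 T = 285131 − 10432 = 274699
T ≈ 77.98 °C — above 0 °C, consistent with complete melting.

T_f ≈ 78.0 °C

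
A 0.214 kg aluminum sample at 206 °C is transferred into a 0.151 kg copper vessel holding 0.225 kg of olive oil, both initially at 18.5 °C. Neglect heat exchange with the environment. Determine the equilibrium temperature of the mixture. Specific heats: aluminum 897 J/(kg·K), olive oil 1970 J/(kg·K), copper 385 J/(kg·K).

T_f ≈ 70.4 °C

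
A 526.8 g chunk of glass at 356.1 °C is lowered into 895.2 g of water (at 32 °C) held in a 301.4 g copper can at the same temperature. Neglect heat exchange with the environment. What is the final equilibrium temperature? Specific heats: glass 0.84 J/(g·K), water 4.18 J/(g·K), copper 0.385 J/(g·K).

T_f ≈ 65.3 °C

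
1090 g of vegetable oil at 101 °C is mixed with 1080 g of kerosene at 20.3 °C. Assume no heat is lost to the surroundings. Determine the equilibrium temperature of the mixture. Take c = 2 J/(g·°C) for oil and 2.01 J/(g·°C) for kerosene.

T_f ≈ 60.7 °C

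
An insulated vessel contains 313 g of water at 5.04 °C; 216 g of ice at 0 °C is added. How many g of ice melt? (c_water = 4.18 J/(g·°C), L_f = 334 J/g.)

Heat available from the water dropping to 0 °C: 313×4.18×5.04 = 6594 J.
Fully melting the ice requires m_ice L_f = 216×334 = 72144 J.
That's not enough to melt it all — equilibrium is at 0 °C with ice remaining.
Mass melted = 6594/334 ≈ 19.74 g.

m_melted ≈ 19.7 g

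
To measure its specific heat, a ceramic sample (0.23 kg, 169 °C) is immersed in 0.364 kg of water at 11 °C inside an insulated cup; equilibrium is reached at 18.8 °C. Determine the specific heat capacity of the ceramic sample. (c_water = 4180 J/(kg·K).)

Heat gained plus heat lost sum to zero:
0.23·c·(18.8 − 169) + 0.364·4180·(18.8 − 11) = 0
-34.55 c = -11868
c = -11868/-34.55 ≈ 343.5 J/(kg·K)

c ≈ 344 J/(kg·K)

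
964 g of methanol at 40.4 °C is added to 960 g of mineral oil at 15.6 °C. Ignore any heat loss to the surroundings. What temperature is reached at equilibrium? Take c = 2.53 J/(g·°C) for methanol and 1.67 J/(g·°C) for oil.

Heat lost by the methanol equals heat gained by the oil:
964×2.53×(40.4 − T) = 960×1.67×(T − 15.6)
2438.9(40.4 − T) = 1603.2(T − 15.6)
4042.1 T = 123542  ⇒  T ≈ 30.56 °C

T_f ≈ 30.6 °C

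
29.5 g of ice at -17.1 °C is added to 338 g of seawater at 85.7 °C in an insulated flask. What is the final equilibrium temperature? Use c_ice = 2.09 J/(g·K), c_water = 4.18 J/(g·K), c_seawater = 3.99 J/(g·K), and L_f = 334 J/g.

T_f ≈ 71.1 °C

Energy balance with sensible and latent terms:
warm ice to 0 °C: 29.5·2.09·(0 − (-17.1)) = 1054.3
  fusion: m_ice L_f = 29.5·334 = 9853
  warm the meltwater: 123.31 T
  seawater: 1348.6(T − 85.7)
1471.9 T = 115577 − 10907 = 104669
T ≈ 71.11 °C. Since T > 0 °C, the all-ice-melts assumption holds.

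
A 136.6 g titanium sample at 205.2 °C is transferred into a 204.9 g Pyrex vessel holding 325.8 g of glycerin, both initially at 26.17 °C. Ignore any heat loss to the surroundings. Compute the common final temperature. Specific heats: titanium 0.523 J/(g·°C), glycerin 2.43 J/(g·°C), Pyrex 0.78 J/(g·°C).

T_f ≈ 38.7 °C

Heat gained plus heat lost sum to zero:
136.6·0.523·(T − 205.2) + 325.8·2.43·(T − 26.17) + 204.9·0.78·(T − 26.17) = 0
71.44(T − 205.2) + 791.69(T − 26.17) + 159.82(T − 26.17) = 0
(71.44 + 791.69 + 159.82) T = 71.44·205.2 + 791.69·26.17 + 159.82·26.17
T = 39561 / 1023 = 38.7 °C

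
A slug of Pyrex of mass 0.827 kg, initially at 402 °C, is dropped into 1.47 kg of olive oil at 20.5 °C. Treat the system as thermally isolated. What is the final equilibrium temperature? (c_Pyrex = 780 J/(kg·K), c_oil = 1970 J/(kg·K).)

Energy conservation, ΣQ = 0:
0.827·780·(T − 402) + 1.47·1970·(T − 20.5) = 0
645.06(T − 402) + 2895.9(T − 20.5) = 0
(645.06 + 2895.9) T = 645.06·402 + 2895.9·20.5
T = 318680/3541 ≈ 90.00 °C

T_f ≈ 90.0 °C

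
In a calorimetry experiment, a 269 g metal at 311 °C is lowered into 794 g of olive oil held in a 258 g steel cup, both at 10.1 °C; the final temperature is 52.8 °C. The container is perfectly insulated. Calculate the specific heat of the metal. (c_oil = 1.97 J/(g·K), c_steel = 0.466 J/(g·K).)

c ≈ 1.04 J/(g·K)

Taking heat into each body as positive, Σ m c ΔT = 0:
269×c×(52.8 − 311) + 794×1.97×(52.8 − 10.1) + 258×0.466×(52.8 − 10.1) = 0
-69456 c = -71924
c = -71924/-69456 ≈ 1.036 J/(g·K)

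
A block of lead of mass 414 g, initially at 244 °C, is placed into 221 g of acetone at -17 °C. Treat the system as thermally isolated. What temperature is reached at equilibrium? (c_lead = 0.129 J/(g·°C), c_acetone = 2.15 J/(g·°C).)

Taking heat into each body as positive, Σ m c ΔT = 0:
414·0.129·(T − 244) + 221·2.15·(T − (-17)) = 0
53.41(T − 244) + 475.15(T − (-17)) = 0
528.56 T = 4953.5
T ≈ 9.37 °C

T_f ≈ 9.4 °C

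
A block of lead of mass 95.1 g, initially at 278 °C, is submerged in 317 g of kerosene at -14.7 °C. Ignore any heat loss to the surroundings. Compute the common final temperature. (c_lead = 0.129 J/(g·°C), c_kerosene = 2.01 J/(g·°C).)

T_f ≈ -9.2 °C

T_f = Σ m_i c_i T_i / Σ m_i c_i:
T_f = (12.27*278 + 637.17*(-14.7)) / (12.27 + 637.17)
    = -5955.9 / 649.44 ≈ -9.17 °C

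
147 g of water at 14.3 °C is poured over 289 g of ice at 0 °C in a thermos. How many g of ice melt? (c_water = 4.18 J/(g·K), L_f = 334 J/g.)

Cooling the water to 0 °C releases 147×4.18×14.3 = 8786.8 J.
Fully melting the ice requires m_ice L_f = 289×334 = 96526 J.
That's not enough to melt it all — equilibrium is at 0 °C with ice remaining.
Mass melted = 8786.8/334 ≈ 26.31 g.

m_melted ≈ 26.3 g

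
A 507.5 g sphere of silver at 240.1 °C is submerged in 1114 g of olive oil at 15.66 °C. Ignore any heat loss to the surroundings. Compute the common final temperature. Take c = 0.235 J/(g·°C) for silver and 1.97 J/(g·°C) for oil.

Setting the total heat transfer to zero:
507.5·0.235·(T − 240.1) + 1114·1.97·(T − 15.66) = 0
(119.26 + 2194.6) T = 119.26·240.1 + 2194.6·15.66
T = 63002/2313.8 ≈ 27.23 °C

T_f ≈ 27.2 °C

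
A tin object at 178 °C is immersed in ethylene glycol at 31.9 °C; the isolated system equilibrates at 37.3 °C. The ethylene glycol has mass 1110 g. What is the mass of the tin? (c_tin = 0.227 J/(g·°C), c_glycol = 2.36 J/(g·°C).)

m ≈ 443 g

Heat lost by the tin = heat gained by the glycol:
m×0.227×(178 − 37.3) = 1110×2.36×(37.3 − 31.9)
31.94 m = 14146  ⇒  m ≈ 442.9 g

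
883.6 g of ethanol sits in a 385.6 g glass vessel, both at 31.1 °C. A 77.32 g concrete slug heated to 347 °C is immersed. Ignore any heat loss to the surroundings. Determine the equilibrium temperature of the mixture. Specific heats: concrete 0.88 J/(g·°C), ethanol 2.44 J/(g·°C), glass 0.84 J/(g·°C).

Let T be the final temperature. ΣQ_i = 0:
77.32*0.88*(T − 347) + 883.6*2.44*(T − 31.1) + 385.6*0.84*(T − 31.1) = 0
(68.04 + 2156 + 323.9) T = 68.04*347 + 2156*31.1 + 323.9*31.1
T = 100735/2547.9 ≈ 39.54 °C

T_f ≈ 39.5 °C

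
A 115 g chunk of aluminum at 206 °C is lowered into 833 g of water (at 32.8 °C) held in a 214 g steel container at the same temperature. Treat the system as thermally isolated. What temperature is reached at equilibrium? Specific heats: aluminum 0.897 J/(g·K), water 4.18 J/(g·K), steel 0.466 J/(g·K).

T_f ≈ 37.6 °C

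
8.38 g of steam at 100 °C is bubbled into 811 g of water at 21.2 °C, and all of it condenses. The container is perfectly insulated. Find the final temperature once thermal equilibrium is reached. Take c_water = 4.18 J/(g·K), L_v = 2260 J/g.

T_f ≈ 27.5 °C

Energy conservation, ΣQ = 0:
latent heat released on condensation: 8.38·2260 = 18939; condensate cools 100→T: 8.38·4.18·(T − 100) = 35.03(T − 100); water warms: 811·4.18·(T − 21.2) = 3390(T − 21.2)
3425 T = 18939 + 3502.8 + 71868 = 94309
T ≈ 27.54 °C, under the boiling point, so the assumption holds.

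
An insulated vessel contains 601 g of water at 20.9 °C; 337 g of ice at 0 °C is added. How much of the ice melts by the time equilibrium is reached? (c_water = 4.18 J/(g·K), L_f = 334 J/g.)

m_melted ≈ 157 g

Heat available from the water dropping to 0 °C: 601×4.18×20.9 = 52505 J.
To melt every bit of ice: 337×334 = 112558 J.
Since 52505 < 112558 J, not all the ice melts; equilibrium is at 0 °C.
Mass melted = 52505/334 ≈ 157.2 g.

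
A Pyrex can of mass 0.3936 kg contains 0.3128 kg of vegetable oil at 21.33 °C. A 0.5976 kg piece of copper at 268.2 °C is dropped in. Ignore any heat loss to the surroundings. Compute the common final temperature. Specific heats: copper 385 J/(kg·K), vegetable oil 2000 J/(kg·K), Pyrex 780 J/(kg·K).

T_f ≈ 70.2 °C

With ΣQ=0 the equilibrium temperature is the m·c-weighted mean:
T_f = (230.08×268.2 + 625.6×21.33 + 307.01×21.33) / (230.08 + 625.6 + 307.01)
    = 81599 / 1162.7 ≈ 70.18 °C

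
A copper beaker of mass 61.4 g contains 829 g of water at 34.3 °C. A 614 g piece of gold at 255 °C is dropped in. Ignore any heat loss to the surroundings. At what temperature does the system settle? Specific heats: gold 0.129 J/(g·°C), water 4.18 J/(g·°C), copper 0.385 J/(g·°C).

Net heat exchanged in the isolated system is zero:
614·0.129·(T − 255) + 829·4.18·(T − 34.3) + 61.4·0.385·(T − 34.3) = 0
79.21(T − 255) + 3465.2(T − 34.3) + 23.64(T − 34.3) = 0
3568.1 T = 139865
T = 139865 / 3568.1 = 39.2 °C

T_f ≈ 39.2 °C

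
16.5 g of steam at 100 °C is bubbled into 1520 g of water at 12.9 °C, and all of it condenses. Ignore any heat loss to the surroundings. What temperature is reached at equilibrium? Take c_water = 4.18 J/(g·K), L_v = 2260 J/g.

Energy conservation, ΣQ = 0:
steam→water at 100 °C releases m L_v = 16.5×2260 = 37290
  condensate cools 100→T: 16.5×4.18×(T − 100) = 68.97(T − 100)
  water warms: 1520×4.18×(T − 12.9) = 6353.6(T − 12.9)
6422.6 T = 37290 + 6897 + 81961 = 126148
T ≈ 19.64 °C — below 100 °C, confirming all the steam condensed.

T_f ≈ 19.6 °C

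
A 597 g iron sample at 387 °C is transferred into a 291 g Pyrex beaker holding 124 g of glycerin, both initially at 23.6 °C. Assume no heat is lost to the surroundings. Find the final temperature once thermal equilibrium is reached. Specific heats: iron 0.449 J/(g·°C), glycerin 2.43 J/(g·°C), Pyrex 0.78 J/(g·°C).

T_f ≈ 145.9 °C

Heat gained plus heat lost sum to zero:
597×0.449×(T − 387) + 124×2.43×(T − 23.6) + 291×0.78×(T − 23.6) = 0
268.05(T − 387) + 301.32(T − 23.6) + 226.98(T − 23.6) = 0
(268.05 + 301.32 + 226.98) T = 268.05×387 + 301.32×23.6 + 226.98×23.6
T = 116204 / 796.35 = 146 °C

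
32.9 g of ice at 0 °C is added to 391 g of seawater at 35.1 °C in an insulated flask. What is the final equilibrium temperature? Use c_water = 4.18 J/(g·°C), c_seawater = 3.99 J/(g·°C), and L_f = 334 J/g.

T_f ≈ 25.8 °C

Heat gained plus heat lost sum to zero:
fusion: m_ice L_f = 32.9·334 = 10989
  warm the meltwater: 137.52 T
  seawater cools: 391·3.99·(T − 35.1) = 1560.1(T − 35.1)
1697.6 T = 54759 − 10989 = 43771
T ≈ 25.78 °C. Since T > 0 °C, the all-ice-melts assumption holds.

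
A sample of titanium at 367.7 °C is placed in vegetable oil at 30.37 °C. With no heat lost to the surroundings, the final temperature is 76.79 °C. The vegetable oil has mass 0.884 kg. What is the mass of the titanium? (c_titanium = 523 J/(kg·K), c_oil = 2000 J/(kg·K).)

m ≈ 0.539 kg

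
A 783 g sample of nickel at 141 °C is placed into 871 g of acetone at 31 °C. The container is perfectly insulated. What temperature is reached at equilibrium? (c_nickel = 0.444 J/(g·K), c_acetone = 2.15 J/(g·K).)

T_f ≈ 48.2 °C

Heat gained plus heat lost sum to zero:
783*0.444*(T − 141) + 871*2.15*(T − 31) = 0
2220.3 T = 107071
T ≈ 48.22 °C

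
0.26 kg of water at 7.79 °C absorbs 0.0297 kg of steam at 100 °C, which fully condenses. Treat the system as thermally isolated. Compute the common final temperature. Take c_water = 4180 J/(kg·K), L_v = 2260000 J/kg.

T_f ≈ 72.7 °C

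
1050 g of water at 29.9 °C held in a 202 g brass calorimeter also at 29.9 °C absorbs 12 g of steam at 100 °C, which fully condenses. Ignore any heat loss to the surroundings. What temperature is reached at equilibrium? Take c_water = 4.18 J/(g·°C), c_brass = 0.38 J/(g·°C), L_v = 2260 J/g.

T_f ≈ 36.7 °C

Conservation of energy gives ΣQ = 0:
steam→water at 100 °C releases m L_v = 12×2260 = 27120; condensed water 100 °C→T: 50.16(T − 100); original water: 4389(T − 29.9); brass cup: 202×0.38×(T − 29.9) = 76.76(T − 29.9)
4515.9 T = 27120 + 5016 + 133526 = 165662
T ≈ 36.68 °C (< 100 °C, so full condensation is consistent).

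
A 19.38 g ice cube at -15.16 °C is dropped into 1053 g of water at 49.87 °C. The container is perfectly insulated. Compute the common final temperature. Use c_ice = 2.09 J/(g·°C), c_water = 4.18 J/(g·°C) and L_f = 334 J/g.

Heat gained plus heat lost sum to zero:
ice -15.16→0 °C: 19.38×2.09×15.16 = 614.04; latent heat to melt: 19.38×334 = 6472.9; warm the meltwater: 81.01 T; water: 4401.5(T − 49.87)
4482.5 T = 219505 − 7087 = 212418
T ≈ 47.39 °C (positive, so assuming full melt was valid).

T_f ≈ 47.4 °C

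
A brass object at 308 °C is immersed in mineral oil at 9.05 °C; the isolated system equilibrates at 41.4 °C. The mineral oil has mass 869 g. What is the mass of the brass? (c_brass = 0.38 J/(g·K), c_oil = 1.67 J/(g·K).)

m ≈ 463 g

Heat lost by the brass = heat gained by the oil:
m·0.38·(308 − 41.4) = 869·1.67·(41.4 − 9.05)
101.31 m = 46947  ⇒  m ≈ 463.4 g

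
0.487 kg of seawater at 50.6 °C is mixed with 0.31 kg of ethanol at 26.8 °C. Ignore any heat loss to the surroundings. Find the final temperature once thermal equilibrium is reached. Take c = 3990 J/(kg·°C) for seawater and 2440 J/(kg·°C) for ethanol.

T_f is the heat-capacity-weighted average of the initial temperatures:
T_f = (1943.1×50.6 + 756.4×26.8) / (1943.1 + 756.4)
    = 118594 / 2699.5 ≈ 43.93 °C

T_f ≈ 43.9 °C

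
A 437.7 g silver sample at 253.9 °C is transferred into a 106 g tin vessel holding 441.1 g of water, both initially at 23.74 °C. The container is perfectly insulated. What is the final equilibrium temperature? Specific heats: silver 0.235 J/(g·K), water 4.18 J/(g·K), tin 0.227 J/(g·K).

T_f ≈ 35.8 °C

Net heat exchanged in the isolated system is zero:
437.7·0.235·(T − 253.9) + 441.1·4.18·(T − 23.74) + 106·0.227·(T − 23.74) = 0
102.86(T − 253.9) + 1843.8(T − 23.74) + 24.06(T − 23.74) = 0
1970.7 T = 70459
T = 70459 / 1970.7 = 35.8 °C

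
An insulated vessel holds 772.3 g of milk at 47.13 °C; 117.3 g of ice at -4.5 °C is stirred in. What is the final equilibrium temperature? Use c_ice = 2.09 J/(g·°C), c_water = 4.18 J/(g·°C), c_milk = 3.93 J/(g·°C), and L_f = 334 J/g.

T_f ≈ 29.1 °C

Net heat exchanged in the isolated system is zero:
warm ice to 0 °C: 117.3·2.09·(0 − (-4.5)) = 1103.2
  melt ice: 117.3·334 = 39178
  warm the meltwater: 490.31 T
  milk cools: 772.3·3.93·(T − 47.13) = 3035.1(T − 47.13)
3525.5 T = 143046 − 40281 = 102765
T ≈ 29.15 °C. Since T > 0 °C, the all-ice-melts assumption holds.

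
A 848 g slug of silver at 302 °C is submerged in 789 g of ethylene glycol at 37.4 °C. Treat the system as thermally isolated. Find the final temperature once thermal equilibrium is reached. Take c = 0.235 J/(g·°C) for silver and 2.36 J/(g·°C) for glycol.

Let T be the final temperature. ΣQ_i = 0:
848·0.235·(T − 302) + 789·2.36·(T − 37.4) = 0
(199.28 + 1862) T = 199.28·302 + 1862·37.4
T ≈ 62.98 °C

T_f ≈ 63.0 °C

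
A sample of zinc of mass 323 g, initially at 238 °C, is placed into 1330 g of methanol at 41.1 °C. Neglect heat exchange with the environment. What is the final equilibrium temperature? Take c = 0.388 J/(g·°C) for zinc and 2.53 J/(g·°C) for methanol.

Net heat exchanged in the isolated system is zero:
323*0.388*(T − 238) + 1330*2.53*(T − 41.1) = 0
3490.2 T = 168125
T = 168125 / 3490.2 = 48.2 °C

T_f ≈ 48.2 °C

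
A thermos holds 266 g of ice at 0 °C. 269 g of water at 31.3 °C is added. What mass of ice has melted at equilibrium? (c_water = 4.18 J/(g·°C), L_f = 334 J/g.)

m_melted ≈ 105 g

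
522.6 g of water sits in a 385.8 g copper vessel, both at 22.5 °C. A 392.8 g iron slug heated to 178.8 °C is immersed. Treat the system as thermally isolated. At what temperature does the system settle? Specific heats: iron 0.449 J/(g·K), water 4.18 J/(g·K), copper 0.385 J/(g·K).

T_f ≈ 33.5 °C

Taking heat into each body as positive, Σ m c ΔT = 0:
392.8×0.449×(T − 178.8) + 522.6×4.18×(T − 22.5) + 385.8×0.385×(T − 22.5) = 0
176.37(T − 178.8) + 2184.5(T − 22.5) + 148.53(T − 22.5) = 0
2509.4 T = 84027
T = 84027 / 2509.4 = 33.5 °C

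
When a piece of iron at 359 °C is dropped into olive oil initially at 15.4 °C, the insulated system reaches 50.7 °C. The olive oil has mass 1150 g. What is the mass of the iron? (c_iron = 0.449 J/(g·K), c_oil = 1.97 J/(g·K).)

|Q_iron| = |Q_oil|:
m·0.449·(359 − 50.7) = 1150·1.97·(50.7 − 15.4)
138.43 m = 79972  ⇒  m ≈ 577.7 g

m ≈ 578 g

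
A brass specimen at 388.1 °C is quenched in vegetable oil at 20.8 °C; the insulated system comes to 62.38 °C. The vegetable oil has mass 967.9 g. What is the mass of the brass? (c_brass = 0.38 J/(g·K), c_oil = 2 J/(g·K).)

m ≈ 650 g

Heat lost by the brass = heat gained by the oil:
m·0.38·(388.1 − 62.38) = 967.9·2·(62.38 − 20.8)
123.77 m = 80491  ⇒  m ≈ 650.3 g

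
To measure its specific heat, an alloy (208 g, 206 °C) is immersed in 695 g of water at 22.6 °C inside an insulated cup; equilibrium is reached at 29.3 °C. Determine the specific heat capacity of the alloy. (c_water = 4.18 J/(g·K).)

m_s c (T_s − T_f) = m_water c_water (T_f − T_0):
208×c×(206 − 29.3) = 695×4.18×(29.3 − 22.6)
36754 c = 19464  ⇒  c ≈ 0.5296 J/(g·K)

c ≈ 0.53 J/(g·K)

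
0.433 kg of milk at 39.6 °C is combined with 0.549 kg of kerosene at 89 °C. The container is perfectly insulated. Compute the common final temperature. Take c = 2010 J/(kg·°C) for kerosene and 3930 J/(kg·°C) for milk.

T_f ≈ 59.0 °C

T_f = Σ m_i c_i T_i / Σ m_i c_i:
T_f = (1103.5×89 + 1701.7×39.6) / (1103.5 + 1701.7)
    = 165598 / 2805.2 ≈ 59.03 °C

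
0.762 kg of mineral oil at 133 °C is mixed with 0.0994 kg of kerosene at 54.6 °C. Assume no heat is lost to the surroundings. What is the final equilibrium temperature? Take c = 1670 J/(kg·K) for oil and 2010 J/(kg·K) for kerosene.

T_f ≈ 122.4 °C

Conservation of energy gives ΣQ = 0:
0.762×1670×(T − 133) + 0.0994×2010×(T − 54.6) = 0
1272.5(T − 133) + 199.79(T − 54.6) = 0
1472.3 T = 180157
T ≈ 122.36 °C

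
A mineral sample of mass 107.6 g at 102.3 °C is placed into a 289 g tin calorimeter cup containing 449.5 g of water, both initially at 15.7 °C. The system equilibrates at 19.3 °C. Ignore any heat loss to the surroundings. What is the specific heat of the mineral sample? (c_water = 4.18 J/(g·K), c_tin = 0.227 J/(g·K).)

Net heat exchanged in the isolated system is zero:
107.6·c·(19.3 − 102.3) + 449.5·4.18·(19.3 − 15.7) + 289·0.227·(19.3 − 15.7) = 0
-8930.8 c = -7000.2
c = -7000.2/-8930.8 ≈ 0.7838 J/(g·K)

c ≈ 0.784 J/(g·K)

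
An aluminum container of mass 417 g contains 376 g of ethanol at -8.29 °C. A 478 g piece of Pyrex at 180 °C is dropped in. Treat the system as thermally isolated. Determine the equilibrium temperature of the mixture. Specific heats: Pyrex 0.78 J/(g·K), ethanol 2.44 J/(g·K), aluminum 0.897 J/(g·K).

Net heat exchanged in the isolated system is zero:
478*0.78*(T − 180) + 376*2.44*(T − (-8.29)) + 417*0.897*(T − (-8.29)) = 0
372.84(T − 180) + 917.44(T − (-8.29)) + 374.05(T − (-8.29)) = 0
1664.3 T = 56405
T = 56405/1664.3 ≈ 33.89 °C

T_f ≈ 33.9 °C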